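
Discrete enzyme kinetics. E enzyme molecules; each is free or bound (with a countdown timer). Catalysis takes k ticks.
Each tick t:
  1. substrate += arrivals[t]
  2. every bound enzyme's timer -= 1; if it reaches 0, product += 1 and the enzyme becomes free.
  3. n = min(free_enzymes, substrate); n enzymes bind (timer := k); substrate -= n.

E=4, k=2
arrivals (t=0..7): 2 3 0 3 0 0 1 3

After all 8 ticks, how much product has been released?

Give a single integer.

Answer: 8

Derivation:
t=0: arr=2 -> substrate=0 bound=2 product=0
t=1: arr=3 -> substrate=1 bound=4 product=0
t=2: arr=0 -> substrate=0 bound=3 product=2
t=3: arr=3 -> substrate=0 bound=4 product=4
t=4: arr=0 -> substrate=0 bound=3 product=5
t=5: arr=0 -> substrate=0 bound=0 product=8
t=6: arr=1 -> substrate=0 bound=1 product=8
t=7: arr=3 -> substrate=0 bound=4 product=8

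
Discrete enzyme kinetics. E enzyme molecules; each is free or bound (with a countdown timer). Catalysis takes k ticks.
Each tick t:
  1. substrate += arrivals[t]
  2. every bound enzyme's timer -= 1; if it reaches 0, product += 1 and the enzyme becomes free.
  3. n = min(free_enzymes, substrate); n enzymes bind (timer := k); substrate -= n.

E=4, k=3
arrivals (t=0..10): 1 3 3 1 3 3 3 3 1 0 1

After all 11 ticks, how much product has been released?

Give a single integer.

t=0: arr=1 -> substrate=0 bound=1 product=0
t=1: arr=3 -> substrate=0 bound=4 product=0
t=2: arr=3 -> substrate=3 bound=4 product=0
t=3: arr=1 -> substrate=3 bound=4 product=1
t=4: arr=3 -> substrate=3 bound=4 product=4
t=5: arr=3 -> substrate=6 bound=4 product=4
t=6: arr=3 -> substrate=8 bound=4 product=5
t=7: arr=3 -> substrate=8 bound=4 product=8
t=8: arr=1 -> substrate=9 bound=4 product=8
t=9: arr=0 -> substrate=8 bound=4 product=9
t=10: arr=1 -> substrate=6 bound=4 product=12

Answer: 12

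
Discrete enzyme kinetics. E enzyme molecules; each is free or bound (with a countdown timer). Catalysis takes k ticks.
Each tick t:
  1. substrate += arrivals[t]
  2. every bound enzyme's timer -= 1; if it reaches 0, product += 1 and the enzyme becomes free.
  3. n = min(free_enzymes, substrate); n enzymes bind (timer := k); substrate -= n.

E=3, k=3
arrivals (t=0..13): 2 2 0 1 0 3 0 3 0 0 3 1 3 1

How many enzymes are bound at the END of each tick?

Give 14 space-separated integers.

Answer: 2 3 3 3 2 3 3 3 3 3 3 3 3 3

Derivation:
t=0: arr=2 -> substrate=0 bound=2 product=0
t=1: arr=2 -> substrate=1 bound=3 product=0
t=2: arr=0 -> substrate=1 bound=3 product=0
t=3: arr=1 -> substrate=0 bound=3 product=2
t=4: arr=0 -> substrate=0 bound=2 product=3
t=5: arr=3 -> substrate=2 bound=3 product=3
t=6: arr=0 -> substrate=0 bound=3 product=5
t=7: arr=3 -> substrate=3 bound=3 product=5
t=8: arr=0 -> substrate=2 bound=3 product=6
t=9: arr=0 -> substrate=0 bound=3 product=8
t=10: arr=3 -> substrate=3 bound=3 product=8
t=11: arr=1 -> substrate=3 bound=3 product=9
t=12: arr=3 -> substrate=4 bound=3 product=11
t=13: arr=1 -> substrate=5 bound=3 product=11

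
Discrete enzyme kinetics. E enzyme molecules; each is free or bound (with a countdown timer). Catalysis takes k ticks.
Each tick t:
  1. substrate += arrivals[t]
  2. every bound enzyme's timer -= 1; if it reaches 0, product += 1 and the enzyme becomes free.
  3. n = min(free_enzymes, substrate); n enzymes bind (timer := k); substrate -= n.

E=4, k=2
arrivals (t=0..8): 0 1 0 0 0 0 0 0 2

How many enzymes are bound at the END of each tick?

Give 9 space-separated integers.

t=0: arr=0 -> substrate=0 bound=0 product=0
t=1: arr=1 -> substrate=0 bound=1 product=0
t=2: arr=0 -> substrate=0 bound=1 product=0
t=3: arr=0 -> substrate=0 bound=0 product=1
t=4: arr=0 -> substrate=0 bound=0 product=1
t=5: arr=0 -> substrate=0 bound=0 product=1
t=6: arr=0 -> substrate=0 bound=0 product=1
t=7: arr=0 -> substrate=0 bound=0 product=1
t=8: arr=2 -> substrate=0 bound=2 product=1

Answer: 0 1 1 0 0 0 0 0 2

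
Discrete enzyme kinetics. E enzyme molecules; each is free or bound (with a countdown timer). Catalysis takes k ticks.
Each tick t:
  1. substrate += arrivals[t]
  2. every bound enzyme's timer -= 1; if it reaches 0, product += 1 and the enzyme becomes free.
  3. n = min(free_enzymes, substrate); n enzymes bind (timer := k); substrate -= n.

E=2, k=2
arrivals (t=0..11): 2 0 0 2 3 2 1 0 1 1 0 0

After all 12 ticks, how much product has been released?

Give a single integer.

t=0: arr=2 -> substrate=0 bound=2 product=0
t=1: arr=0 -> substrate=0 bound=2 product=0
t=2: arr=0 -> substrate=0 bound=0 product=2
t=3: arr=2 -> substrate=0 bound=2 product=2
t=4: arr=3 -> substrate=3 bound=2 product=2
t=5: arr=2 -> substrate=3 bound=2 product=4
t=6: arr=1 -> substrate=4 bound=2 product=4
t=7: arr=0 -> substrate=2 bound=2 product=6
t=8: arr=1 -> substrate=3 bound=2 product=6
t=9: arr=1 -> substrate=2 bound=2 product=8
t=10: arr=0 -> substrate=2 bound=2 product=8
t=11: arr=0 -> substrate=0 bound=2 product=10

Answer: 10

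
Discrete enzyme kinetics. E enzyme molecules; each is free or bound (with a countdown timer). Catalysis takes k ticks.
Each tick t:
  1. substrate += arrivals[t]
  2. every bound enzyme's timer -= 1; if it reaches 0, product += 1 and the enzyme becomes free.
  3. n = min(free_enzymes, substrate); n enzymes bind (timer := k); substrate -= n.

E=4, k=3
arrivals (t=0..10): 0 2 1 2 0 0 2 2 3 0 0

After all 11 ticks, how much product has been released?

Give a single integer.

Answer: 9

Derivation:
t=0: arr=0 -> substrate=0 bound=0 product=0
t=1: arr=2 -> substrate=0 bound=2 product=0
t=2: arr=1 -> substrate=0 bound=3 product=0
t=3: arr=2 -> substrate=1 bound=4 product=0
t=4: arr=0 -> substrate=0 bound=3 product=2
t=5: arr=0 -> substrate=0 bound=2 product=3
t=6: arr=2 -> substrate=0 bound=3 product=4
t=7: arr=2 -> substrate=0 bound=4 product=5
t=8: arr=3 -> substrate=3 bound=4 product=5
t=9: arr=0 -> substrate=1 bound=4 product=7
t=10: arr=0 -> substrate=0 bound=3 product=9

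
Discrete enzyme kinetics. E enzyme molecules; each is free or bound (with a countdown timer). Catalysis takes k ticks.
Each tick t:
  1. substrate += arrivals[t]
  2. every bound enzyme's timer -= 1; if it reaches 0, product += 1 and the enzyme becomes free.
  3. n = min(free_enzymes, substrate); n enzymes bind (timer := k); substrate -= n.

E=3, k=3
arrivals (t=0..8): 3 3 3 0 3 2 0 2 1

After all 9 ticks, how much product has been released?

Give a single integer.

t=0: arr=3 -> substrate=0 bound=3 product=0
t=1: arr=3 -> substrate=3 bound=3 product=0
t=2: arr=3 -> substrate=6 bound=3 product=0
t=3: arr=0 -> substrate=3 bound=3 product=3
t=4: arr=3 -> substrate=6 bound=3 product=3
t=5: arr=2 -> substrate=8 bound=3 product=3
t=6: arr=0 -> substrate=5 bound=3 product=6
t=7: arr=2 -> substrate=7 bound=3 product=6
t=8: arr=1 -> substrate=8 bound=3 product=6

Answer: 6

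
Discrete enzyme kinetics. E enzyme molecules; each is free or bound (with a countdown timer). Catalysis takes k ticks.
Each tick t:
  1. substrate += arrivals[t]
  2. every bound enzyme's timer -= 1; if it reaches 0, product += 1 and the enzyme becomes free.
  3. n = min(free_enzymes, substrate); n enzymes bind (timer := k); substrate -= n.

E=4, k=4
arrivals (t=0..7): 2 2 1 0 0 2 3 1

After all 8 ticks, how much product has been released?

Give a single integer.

Answer: 4

Derivation:
t=0: arr=2 -> substrate=0 bound=2 product=0
t=1: arr=2 -> substrate=0 bound=4 product=0
t=2: arr=1 -> substrate=1 bound=4 product=0
t=3: arr=0 -> substrate=1 bound=4 product=0
t=4: arr=0 -> substrate=0 bound=3 product=2
t=5: arr=2 -> substrate=0 bound=3 product=4
t=6: arr=3 -> substrate=2 bound=4 product=4
t=7: arr=1 -> substrate=3 bound=4 product=4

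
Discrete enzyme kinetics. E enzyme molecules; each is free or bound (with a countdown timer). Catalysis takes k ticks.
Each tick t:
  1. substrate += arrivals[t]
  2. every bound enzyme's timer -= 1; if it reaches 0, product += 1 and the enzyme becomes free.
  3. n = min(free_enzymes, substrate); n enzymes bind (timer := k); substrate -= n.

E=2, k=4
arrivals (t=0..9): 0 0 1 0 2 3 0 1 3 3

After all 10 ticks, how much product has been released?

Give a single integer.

Answer: 2

Derivation:
t=0: arr=0 -> substrate=0 bound=0 product=0
t=1: arr=0 -> substrate=0 bound=0 product=0
t=2: arr=1 -> substrate=0 bound=1 product=0
t=3: arr=0 -> substrate=0 bound=1 product=0
t=4: arr=2 -> substrate=1 bound=2 product=0
t=5: arr=3 -> substrate=4 bound=2 product=0
t=6: arr=0 -> substrate=3 bound=2 product=1
t=7: arr=1 -> substrate=4 bound=2 product=1
t=8: arr=3 -> substrate=6 bound=2 product=2
t=9: arr=3 -> substrate=9 bound=2 product=2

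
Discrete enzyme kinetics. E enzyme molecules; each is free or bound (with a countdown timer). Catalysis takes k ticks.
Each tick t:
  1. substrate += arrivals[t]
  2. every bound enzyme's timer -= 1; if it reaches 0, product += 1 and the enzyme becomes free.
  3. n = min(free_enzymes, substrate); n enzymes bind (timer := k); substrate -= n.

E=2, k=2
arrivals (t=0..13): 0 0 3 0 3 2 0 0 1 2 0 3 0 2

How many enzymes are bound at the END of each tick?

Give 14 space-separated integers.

Answer: 0 0 2 2 2 2 2 2 2 2 2 2 2 2

Derivation:
t=0: arr=0 -> substrate=0 bound=0 product=0
t=1: arr=0 -> substrate=0 bound=0 product=0
t=2: arr=3 -> substrate=1 bound=2 product=0
t=3: arr=0 -> substrate=1 bound=2 product=0
t=4: arr=3 -> substrate=2 bound=2 product=2
t=5: arr=2 -> substrate=4 bound=2 product=2
t=6: arr=0 -> substrate=2 bound=2 product=4
t=7: arr=0 -> substrate=2 bound=2 product=4
t=8: arr=1 -> substrate=1 bound=2 product=6
t=9: arr=2 -> substrate=3 bound=2 product=6
t=10: arr=0 -> substrate=1 bound=2 product=8
t=11: arr=3 -> substrate=4 bound=2 product=8
t=12: arr=0 -> substrate=2 bound=2 product=10
t=13: arr=2 -> substrate=4 bound=2 product=10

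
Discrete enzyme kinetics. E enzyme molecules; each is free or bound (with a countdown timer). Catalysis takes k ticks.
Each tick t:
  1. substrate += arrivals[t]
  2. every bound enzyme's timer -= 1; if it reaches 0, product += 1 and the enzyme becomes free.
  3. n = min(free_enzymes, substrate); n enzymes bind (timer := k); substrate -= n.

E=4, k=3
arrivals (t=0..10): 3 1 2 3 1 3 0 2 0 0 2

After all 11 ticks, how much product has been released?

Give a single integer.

Answer: 12

Derivation:
t=0: arr=3 -> substrate=0 bound=3 product=0
t=1: arr=1 -> substrate=0 bound=4 product=0
t=2: arr=2 -> substrate=2 bound=4 product=0
t=3: arr=3 -> substrate=2 bound=4 product=3
t=4: arr=1 -> substrate=2 bound=4 product=4
t=5: arr=3 -> substrate=5 bound=4 product=4
t=6: arr=0 -> substrate=2 bound=4 product=7
t=7: arr=2 -> substrate=3 bound=4 product=8
t=8: arr=0 -> substrate=3 bound=4 product=8
t=9: arr=0 -> substrate=0 bound=4 product=11
t=10: arr=2 -> substrate=1 bound=4 product=12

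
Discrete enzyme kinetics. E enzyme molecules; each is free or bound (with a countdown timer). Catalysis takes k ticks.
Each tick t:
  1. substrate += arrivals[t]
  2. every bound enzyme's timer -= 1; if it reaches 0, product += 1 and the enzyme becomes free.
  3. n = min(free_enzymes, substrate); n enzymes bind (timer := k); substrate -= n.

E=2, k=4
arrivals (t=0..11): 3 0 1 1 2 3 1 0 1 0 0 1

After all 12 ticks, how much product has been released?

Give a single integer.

t=0: arr=3 -> substrate=1 bound=2 product=0
t=1: arr=0 -> substrate=1 bound=2 product=0
t=2: arr=1 -> substrate=2 bound=2 product=0
t=3: arr=1 -> substrate=3 bound=2 product=0
t=4: arr=2 -> substrate=3 bound=2 product=2
t=5: arr=3 -> substrate=6 bound=2 product=2
t=6: arr=1 -> substrate=7 bound=2 product=2
t=7: arr=0 -> substrate=7 bound=2 product=2
t=8: arr=1 -> substrate=6 bound=2 product=4
t=9: arr=0 -> substrate=6 bound=2 product=4
t=10: arr=0 -> substrate=6 bound=2 product=4
t=11: arr=1 -> substrate=7 bound=2 product=4

Answer: 4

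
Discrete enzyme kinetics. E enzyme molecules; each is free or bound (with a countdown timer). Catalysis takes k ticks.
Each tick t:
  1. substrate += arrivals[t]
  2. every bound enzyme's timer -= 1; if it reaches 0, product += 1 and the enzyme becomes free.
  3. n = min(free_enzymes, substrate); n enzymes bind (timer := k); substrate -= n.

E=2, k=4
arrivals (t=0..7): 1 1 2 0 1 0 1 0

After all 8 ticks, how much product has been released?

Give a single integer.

Answer: 2

Derivation:
t=0: arr=1 -> substrate=0 bound=1 product=0
t=1: arr=1 -> substrate=0 bound=2 product=0
t=2: arr=2 -> substrate=2 bound=2 product=0
t=3: arr=0 -> substrate=2 bound=2 product=0
t=4: arr=1 -> substrate=2 bound=2 product=1
t=5: arr=0 -> substrate=1 bound=2 product=2
t=6: arr=1 -> substrate=2 bound=2 product=2
t=7: arr=0 -> substrate=2 bound=2 product=2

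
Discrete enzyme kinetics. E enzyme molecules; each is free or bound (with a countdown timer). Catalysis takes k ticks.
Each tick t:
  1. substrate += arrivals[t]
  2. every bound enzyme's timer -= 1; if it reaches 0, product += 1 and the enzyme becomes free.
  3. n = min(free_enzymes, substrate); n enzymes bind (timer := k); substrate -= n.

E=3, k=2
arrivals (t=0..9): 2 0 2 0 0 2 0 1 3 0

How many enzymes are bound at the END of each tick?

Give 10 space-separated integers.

t=0: arr=2 -> substrate=0 bound=2 product=0
t=1: arr=0 -> substrate=0 bound=2 product=0
t=2: arr=2 -> substrate=0 bound=2 product=2
t=3: arr=0 -> substrate=0 bound=2 product=2
t=4: arr=0 -> substrate=0 bound=0 product=4
t=5: arr=2 -> substrate=0 bound=2 product=4
t=6: arr=0 -> substrate=0 bound=2 product=4
t=7: arr=1 -> substrate=0 bound=1 product=6
t=8: arr=3 -> substrate=1 bound=3 product=6
t=9: arr=0 -> substrate=0 bound=3 product=7

Answer: 2 2 2 2 0 2 2 1 3 3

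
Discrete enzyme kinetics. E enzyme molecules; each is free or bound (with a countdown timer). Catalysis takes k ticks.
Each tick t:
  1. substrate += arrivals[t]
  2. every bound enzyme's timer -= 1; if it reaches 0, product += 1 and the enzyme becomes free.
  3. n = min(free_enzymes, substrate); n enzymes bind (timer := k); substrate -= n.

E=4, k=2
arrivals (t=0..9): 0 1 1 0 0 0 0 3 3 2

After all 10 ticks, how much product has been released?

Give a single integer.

Answer: 5

Derivation:
t=0: arr=0 -> substrate=0 bound=0 product=0
t=1: arr=1 -> substrate=0 bound=1 product=0
t=2: arr=1 -> substrate=0 bound=2 product=0
t=3: arr=0 -> substrate=0 bound=1 product=1
t=4: arr=0 -> substrate=0 bound=0 product=2
t=5: arr=0 -> substrate=0 bound=0 product=2
t=6: arr=0 -> substrate=0 bound=0 product=2
t=7: arr=3 -> substrate=0 bound=3 product=2
t=8: arr=3 -> substrate=2 bound=4 product=2
t=9: arr=2 -> substrate=1 bound=4 product=5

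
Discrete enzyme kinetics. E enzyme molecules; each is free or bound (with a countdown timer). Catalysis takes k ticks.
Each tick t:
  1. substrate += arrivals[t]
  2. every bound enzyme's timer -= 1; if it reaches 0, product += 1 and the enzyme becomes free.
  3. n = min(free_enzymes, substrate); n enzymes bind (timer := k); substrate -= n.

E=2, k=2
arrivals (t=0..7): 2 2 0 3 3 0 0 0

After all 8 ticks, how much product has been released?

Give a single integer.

t=0: arr=2 -> substrate=0 bound=2 product=0
t=1: arr=2 -> substrate=2 bound=2 product=0
t=2: arr=0 -> substrate=0 bound=2 product=2
t=3: arr=3 -> substrate=3 bound=2 product=2
t=4: arr=3 -> substrate=4 bound=2 product=4
t=5: arr=0 -> substrate=4 bound=2 product=4
t=6: arr=0 -> substrate=2 bound=2 product=6
t=7: arr=0 -> substrate=2 bound=2 product=6

Answer: 6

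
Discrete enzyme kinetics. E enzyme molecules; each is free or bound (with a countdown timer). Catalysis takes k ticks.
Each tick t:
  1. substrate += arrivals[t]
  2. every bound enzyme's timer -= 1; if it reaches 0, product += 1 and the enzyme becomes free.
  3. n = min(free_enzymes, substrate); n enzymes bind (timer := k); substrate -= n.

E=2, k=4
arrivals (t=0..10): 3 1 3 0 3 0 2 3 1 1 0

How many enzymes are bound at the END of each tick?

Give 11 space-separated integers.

Answer: 2 2 2 2 2 2 2 2 2 2 2

Derivation:
t=0: arr=3 -> substrate=1 bound=2 product=0
t=1: arr=1 -> substrate=2 bound=2 product=0
t=2: arr=3 -> substrate=5 bound=2 product=0
t=3: arr=0 -> substrate=5 bound=2 product=0
t=4: arr=3 -> substrate=6 bound=2 product=2
t=5: arr=0 -> substrate=6 bound=2 product=2
t=6: arr=2 -> substrate=8 bound=2 product=2
t=7: arr=3 -> substrate=11 bound=2 product=2
t=8: arr=1 -> substrate=10 bound=2 product=4
t=9: arr=1 -> substrate=11 bound=2 product=4
t=10: arr=0 -> substrate=11 bound=2 product=4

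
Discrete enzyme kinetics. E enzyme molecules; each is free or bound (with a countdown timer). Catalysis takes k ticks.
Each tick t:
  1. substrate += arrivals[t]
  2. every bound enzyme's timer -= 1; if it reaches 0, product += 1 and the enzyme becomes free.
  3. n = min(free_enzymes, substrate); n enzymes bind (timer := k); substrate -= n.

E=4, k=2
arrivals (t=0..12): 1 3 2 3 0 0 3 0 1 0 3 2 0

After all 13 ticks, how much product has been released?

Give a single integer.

Answer: 16

Derivation:
t=0: arr=1 -> substrate=0 bound=1 product=0
t=1: arr=3 -> substrate=0 bound=4 product=0
t=2: arr=2 -> substrate=1 bound=4 product=1
t=3: arr=3 -> substrate=1 bound=4 product=4
t=4: arr=0 -> substrate=0 bound=4 product=5
t=5: arr=0 -> substrate=0 bound=1 product=8
t=6: arr=3 -> substrate=0 bound=3 product=9
t=7: arr=0 -> substrate=0 bound=3 product=9
t=8: arr=1 -> substrate=0 bound=1 product=12
t=9: arr=0 -> substrate=0 bound=1 product=12
t=10: arr=3 -> substrate=0 bound=3 product=13
t=11: arr=2 -> substrate=1 bound=4 product=13
t=12: arr=0 -> substrate=0 bound=2 product=16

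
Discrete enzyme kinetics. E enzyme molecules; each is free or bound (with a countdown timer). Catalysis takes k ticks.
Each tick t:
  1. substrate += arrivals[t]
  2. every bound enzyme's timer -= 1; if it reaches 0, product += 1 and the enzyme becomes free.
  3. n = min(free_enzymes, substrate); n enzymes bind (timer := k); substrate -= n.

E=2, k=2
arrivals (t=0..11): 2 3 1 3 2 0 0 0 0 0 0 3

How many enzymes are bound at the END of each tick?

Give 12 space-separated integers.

Answer: 2 2 2 2 2 2 2 2 2 2 1 2

Derivation:
t=0: arr=2 -> substrate=0 bound=2 product=0
t=1: arr=3 -> substrate=3 bound=2 product=0
t=2: arr=1 -> substrate=2 bound=2 product=2
t=3: arr=3 -> substrate=5 bound=2 product=2
t=4: arr=2 -> substrate=5 bound=2 product=4
t=5: arr=0 -> substrate=5 bound=2 product=4
t=6: arr=0 -> substrate=3 bound=2 product=6
t=7: arr=0 -> substrate=3 bound=2 product=6
t=8: arr=0 -> substrate=1 bound=2 product=8
t=9: arr=0 -> substrate=1 bound=2 product=8
t=10: arr=0 -> substrate=0 bound=1 product=10
t=11: arr=3 -> substrate=2 bound=2 product=10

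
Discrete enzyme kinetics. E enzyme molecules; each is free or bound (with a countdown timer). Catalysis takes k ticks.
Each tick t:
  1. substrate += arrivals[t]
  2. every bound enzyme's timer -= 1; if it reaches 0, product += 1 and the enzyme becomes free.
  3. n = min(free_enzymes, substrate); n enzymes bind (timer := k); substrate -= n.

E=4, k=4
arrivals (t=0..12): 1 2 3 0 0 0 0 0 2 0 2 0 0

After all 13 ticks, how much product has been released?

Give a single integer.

t=0: arr=1 -> substrate=0 bound=1 product=0
t=1: arr=2 -> substrate=0 bound=3 product=0
t=2: arr=3 -> substrate=2 bound=4 product=0
t=3: arr=0 -> substrate=2 bound=4 product=0
t=4: arr=0 -> substrate=1 bound=4 product=1
t=5: arr=0 -> substrate=0 bound=3 product=3
t=6: arr=0 -> substrate=0 bound=2 product=4
t=7: arr=0 -> substrate=0 bound=2 product=4
t=8: arr=2 -> substrate=0 bound=3 product=5
t=9: arr=0 -> substrate=0 bound=2 product=6
t=10: arr=2 -> substrate=0 bound=4 product=6
t=11: arr=0 -> substrate=0 bound=4 product=6
t=12: arr=0 -> substrate=0 bound=2 product=8

Answer: 8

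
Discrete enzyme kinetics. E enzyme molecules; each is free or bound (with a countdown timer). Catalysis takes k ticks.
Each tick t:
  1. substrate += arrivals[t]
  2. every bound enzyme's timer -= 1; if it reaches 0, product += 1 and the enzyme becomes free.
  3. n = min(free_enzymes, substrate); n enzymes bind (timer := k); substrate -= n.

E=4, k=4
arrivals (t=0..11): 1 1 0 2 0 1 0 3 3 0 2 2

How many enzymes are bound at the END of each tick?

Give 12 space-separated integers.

t=0: arr=1 -> substrate=0 bound=1 product=0
t=1: arr=1 -> substrate=0 bound=2 product=0
t=2: arr=0 -> substrate=0 bound=2 product=0
t=3: arr=2 -> substrate=0 bound=4 product=0
t=4: arr=0 -> substrate=0 bound=3 product=1
t=5: arr=1 -> substrate=0 bound=3 product=2
t=6: arr=0 -> substrate=0 bound=3 product=2
t=7: arr=3 -> substrate=0 bound=4 product=4
t=8: arr=3 -> substrate=3 bound=4 product=4
t=9: arr=0 -> substrate=2 bound=4 product=5
t=10: arr=2 -> substrate=4 bound=4 product=5
t=11: arr=2 -> substrate=3 bound=4 product=8

Answer: 1 2 2 4 3 3 3 4 4 4 4 4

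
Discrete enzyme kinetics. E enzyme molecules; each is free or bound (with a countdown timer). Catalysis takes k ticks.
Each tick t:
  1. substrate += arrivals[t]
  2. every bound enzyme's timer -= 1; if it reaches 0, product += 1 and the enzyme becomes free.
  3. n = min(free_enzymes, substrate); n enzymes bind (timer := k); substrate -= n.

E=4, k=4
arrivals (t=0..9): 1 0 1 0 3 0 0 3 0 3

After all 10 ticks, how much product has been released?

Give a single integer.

t=0: arr=1 -> substrate=0 bound=1 product=0
t=1: arr=0 -> substrate=0 bound=1 product=0
t=2: arr=1 -> substrate=0 bound=2 product=0
t=3: arr=0 -> substrate=0 bound=2 product=0
t=4: arr=3 -> substrate=0 bound=4 product=1
t=5: arr=0 -> substrate=0 bound=4 product=1
t=6: arr=0 -> substrate=0 bound=3 product=2
t=7: arr=3 -> substrate=2 bound=4 product=2
t=8: arr=0 -> substrate=0 bound=3 product=5
t=9: arr=3 -> substrate=2 bound=4 product=5

Answer: 5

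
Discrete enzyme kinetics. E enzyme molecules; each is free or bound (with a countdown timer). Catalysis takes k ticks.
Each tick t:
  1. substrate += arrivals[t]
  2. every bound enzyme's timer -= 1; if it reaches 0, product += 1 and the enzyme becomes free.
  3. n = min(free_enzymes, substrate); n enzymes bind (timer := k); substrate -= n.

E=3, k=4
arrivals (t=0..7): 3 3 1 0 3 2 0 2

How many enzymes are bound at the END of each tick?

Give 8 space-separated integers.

Answer: 3 3 3 3 3 3 3 3

Derivation:
t=0: arr=3 -> substrate=0 bound=3 product=0
t=1: arr=3 -> substrate=3 bound=3 product=0
t=2: arr=1 -> substrate=4 bound=3 product=0
t=3: arr=0 -> substrate=4 bound=3 product=0
t=4: arr=3 -> substrate=4 bound=3 product=3
t=5: arr=2 -> substrate=6 bound=3 product=3
t=6: arr=0 -> substrate=6 bound=3 product=3
t=7: arr=2 -> substrate=8 bound=3 product=3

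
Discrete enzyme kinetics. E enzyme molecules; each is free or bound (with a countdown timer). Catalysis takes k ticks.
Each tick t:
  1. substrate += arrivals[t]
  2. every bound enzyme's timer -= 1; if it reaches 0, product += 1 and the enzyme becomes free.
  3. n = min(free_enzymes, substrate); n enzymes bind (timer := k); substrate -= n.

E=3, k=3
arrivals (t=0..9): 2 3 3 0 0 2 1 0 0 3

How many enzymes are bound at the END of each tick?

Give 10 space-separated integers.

t=0: arr=2 -> substrate=0 bound=2 product=0
t=1: arr=3 -> substrate=2 bound=3 product=0
t=2: arr=3 -> substrate=5 bound=3 product=0
t=3: arr=0 -> substrate=3 bound=3 product=2
t=4: arr=0 -> substrate=2 bound=3 product=3
t=5: arr=2 -> substrate=4 bound=3 product=3
t=6: arr=1 -> substrate=3 bound=3 product=5
t=7: arr=0 -> substrate=2 bound=3 product=6
t=8: arr=0 -> substrate=2 bound=3 product=6
t=9: arr=3 -> substrate=3 bound=3 product=8

Answer: 2 3 3 3 3 3 3 3 3 3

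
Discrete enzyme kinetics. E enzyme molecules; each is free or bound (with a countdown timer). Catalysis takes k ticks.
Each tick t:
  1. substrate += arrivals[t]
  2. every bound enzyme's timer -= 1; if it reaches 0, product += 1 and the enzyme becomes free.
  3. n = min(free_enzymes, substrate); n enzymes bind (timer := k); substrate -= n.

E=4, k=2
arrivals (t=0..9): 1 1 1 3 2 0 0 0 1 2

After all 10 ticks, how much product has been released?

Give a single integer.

t=0: arr=1 -> substrate=0 bound=1 product=0
t=1: arr=1 -> substrate=0 bound=2 product=0
t=2: arr=1 -> substrate=0 bound=2 product=1
t=3: arr=3 -> substrate=0 bound=4 product=2
t=4: arr=2 -> substrate=1 bound=4 product=3
t=5: arr=0 -> substrate=0 bound=2 product=6
t=6: arr=0 -> substrate=0 bound=1 product=7
t=7: arr=0 -> substrate=0 bound=0 product=8
t=8: arr=1 -> substrate=0 bound=1 product=8
t=9: arr=2 -> substrate=0 bound=3 product=8

Answer: 8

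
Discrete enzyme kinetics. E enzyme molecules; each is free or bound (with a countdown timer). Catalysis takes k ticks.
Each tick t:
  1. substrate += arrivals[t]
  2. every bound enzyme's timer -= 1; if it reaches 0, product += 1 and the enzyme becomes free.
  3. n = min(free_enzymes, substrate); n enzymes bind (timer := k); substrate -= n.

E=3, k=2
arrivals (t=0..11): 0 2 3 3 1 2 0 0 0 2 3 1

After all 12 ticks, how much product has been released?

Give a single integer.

t=0: arr=0 -> substrate=0 bound=0 product=0
t=1: arr=2 -> substrate=0 bound=2 product=0
t=2: arr=3 -> substrate=2 bound=3 product=0
t=3: arr=3 -> substrate=3 bound=3 product=2
t=4: arr=1 -> substrate=3 bound=3 product=3
t=5: arr=2 -> substrate=3 bound=3 product=5
t=6: arr=0 -> substrate=2 bound=3 product=6
t=7: arr=0 -> substrate=0 bound=3 product=8
t=8: arr=0 -> substrate=0 bound=2 product=9
t=9: arr=2 -> substrate=0 bound=2 product=11
t=10: arr=3 -> substrate=2 bound=3 product=11
t=11: arr=1 -> substrate=1 bound=3 product=13

Answer: 13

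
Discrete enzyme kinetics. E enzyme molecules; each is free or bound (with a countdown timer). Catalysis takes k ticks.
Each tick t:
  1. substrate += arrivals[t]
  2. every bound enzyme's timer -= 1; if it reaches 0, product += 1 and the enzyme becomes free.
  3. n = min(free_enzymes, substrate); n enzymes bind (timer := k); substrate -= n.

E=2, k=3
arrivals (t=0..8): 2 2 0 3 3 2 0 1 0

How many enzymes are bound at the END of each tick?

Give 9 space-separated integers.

t=0: arr=2 -> substrate=0 bound=2 product=0
t=1: arr=2 -> substrate=2 bound=2 product=0
t=2: arr=0 -> substrate=2 bound=2 product=0
t=3: arr=3 -> substrate=3 bound=2 product=2
t=4: arr=3 -> substrate=6 bound=2 product=2
t=5: arr=2 -> substrate=8 bound=2 product=2
t=6: arr=0 -> substrate=6 bound=2 product=4
t=7: arr=1 -> substrate=7 bound=2 product=4
t=8: arr=0 -> substrate=7 bound=2 product=4

Answer: 2 2 2 2 2 2 2 2 2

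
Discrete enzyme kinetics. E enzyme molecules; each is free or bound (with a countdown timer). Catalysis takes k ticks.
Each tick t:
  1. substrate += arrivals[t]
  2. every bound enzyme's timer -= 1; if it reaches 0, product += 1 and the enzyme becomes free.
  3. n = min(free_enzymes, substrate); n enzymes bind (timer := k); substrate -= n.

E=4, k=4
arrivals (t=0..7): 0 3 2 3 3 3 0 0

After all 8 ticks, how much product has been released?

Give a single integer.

t=0: arr=0 -> substrate=0 bound=0 product=0
t=1: arr=3 -> substrate=0 bound=3 product=0
t=2: arr=2 -> substrate=1 bound=4 product=0
t=3: arr=3 -> substrate=4 bound=4 product=0
t=4: arr=3 -> substrate=7 bound=4 product=0
t=5: arr=3 -> substrate=7 bound=4 product=3
t=6: arr=0 -> substrate=6 bound=4 product=4
t=7: arr=0 -> substrate=6 bound=4 product=4

Answer: 4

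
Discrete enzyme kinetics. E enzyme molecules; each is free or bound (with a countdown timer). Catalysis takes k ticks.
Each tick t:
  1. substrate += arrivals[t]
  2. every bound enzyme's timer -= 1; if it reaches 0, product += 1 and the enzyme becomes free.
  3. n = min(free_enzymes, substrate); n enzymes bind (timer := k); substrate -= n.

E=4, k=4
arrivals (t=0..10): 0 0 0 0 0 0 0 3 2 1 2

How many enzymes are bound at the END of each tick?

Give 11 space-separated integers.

t=0: arr=0 -> substrate=0 bound=0 product=0
t=1: arr=0 -> substrate=0 bound=0 product=0
t=2: arr=0 -> substrate=0 bound=0 product=0
t=3: arr=0 -> substrate=0 bound=0 product=0
t=4: arr=0 -> substrate=0 bound=0 product=0
t=5: arr=0 -> substrate=0 bound=0 product=0
t=6: arr=0 -> substrate=0 bound=0 product=0
t=7: arr=3 -> substrate=0 bound=3 product=0
t=8: arr=2 -> substrate=1 bound=4 product=0
t=9: arr=1 -> substrate=2 bound=4 product=0
t=10: arr=2 -> substrate=4 bound=4 product=0

Answer: 0 0 0 0 0 0 0 3 4 4 4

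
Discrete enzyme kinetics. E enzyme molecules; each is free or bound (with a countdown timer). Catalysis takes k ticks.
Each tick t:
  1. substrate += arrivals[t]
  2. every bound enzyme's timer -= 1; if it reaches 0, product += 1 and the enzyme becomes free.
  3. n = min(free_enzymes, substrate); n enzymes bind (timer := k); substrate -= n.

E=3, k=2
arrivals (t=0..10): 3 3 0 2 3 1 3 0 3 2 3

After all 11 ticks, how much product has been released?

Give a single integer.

Answer: 15

Derivation:
t=0: arr=3 -> substrate=0 bound=3 product=0
t=1: arr=3 -> substrate=3 bound=3 product=0
t=2: arr=0 -> substrate=0 bound=3 product=3
t=3: arr=2 -> substrate=2 bound=3 product=3
t=4: arr=3 -> substrate=2 bound=3 product=6
t=5: arr=1 -> substrate=3 bound=3 product=6
t=6: arr=3 -> substrate=3 bound=3 product=9
t=7: arr=0 -> substrate=3 bound=3 product=9
t=8: arr=3 -> substrate=3 bound=3 product=12
t=9: arr=2 -> substrate=5 bound=3 product=12
t=10: arr=3 -> substrate=5 bound=3 product=15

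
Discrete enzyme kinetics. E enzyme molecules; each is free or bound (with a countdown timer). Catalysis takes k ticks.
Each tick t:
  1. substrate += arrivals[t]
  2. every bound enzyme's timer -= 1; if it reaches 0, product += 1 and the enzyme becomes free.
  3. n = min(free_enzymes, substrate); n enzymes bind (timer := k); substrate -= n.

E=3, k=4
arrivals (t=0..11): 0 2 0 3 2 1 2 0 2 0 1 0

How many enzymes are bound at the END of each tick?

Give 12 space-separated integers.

t=0: arr=0 -> substrate=0 bound=0 product=0
t=1: arr=2 -> substrate=0 bound=2 product=0
t=2: arr=0 -> substrate=0 bound=2 product=0
t=3: arr=3 -> substrate=2 bound=3 product=0
t=4: arr=2 -> substrate=4 bound=3 product=0
t=5: arr=1 -> substrate=3 bound=3 product=2
t=6: arr=2 -> substrate=5 bound=3 product=2
t=7: arr=0 -> substrate=4 bound=3 product=3
t=8: arr=2 -> substrate=6 bound=3 product=3
t=9: arr=0 -> substrate=4 bound=3 product=5
t=10: arr=1 -> substrate=5 bound=3 product=5
t=11: arr=0 -> substrate=4 bound=3 product=6

Answer: 0 2 2 3 3 3 3 3 3 3 3 3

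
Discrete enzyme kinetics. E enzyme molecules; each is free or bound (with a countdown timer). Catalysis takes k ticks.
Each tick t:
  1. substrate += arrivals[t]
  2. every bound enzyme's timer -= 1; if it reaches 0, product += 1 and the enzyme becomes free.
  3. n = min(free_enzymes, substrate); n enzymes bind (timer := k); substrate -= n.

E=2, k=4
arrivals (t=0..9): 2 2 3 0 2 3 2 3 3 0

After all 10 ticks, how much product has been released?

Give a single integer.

Answer: 4

Derivation:
t=0: arr=2 -> substrate=0 bound=2 product=0
t=1: arr=2 -> substrate=2 bound=2 product=0
t=2: arr=3 -> substrate=5 bound=2 product=0
t=3: arr=0 -> substrate=5 bound=2 product=0
t=4: arr=2 -> substrate=5 bound=2 product=2
t=5: arr=3 -> substrate=8 bound=2 product=2
t=6: arr=2 -> substrate=10 bound=2 product=2
t=7: arr=3 -> substrate=13 bound=2 product=2
t=8: arr=3 -> substrate=14 bound=2 product=4
t=9: arr=0 -> substrate=14 bound=2 product=4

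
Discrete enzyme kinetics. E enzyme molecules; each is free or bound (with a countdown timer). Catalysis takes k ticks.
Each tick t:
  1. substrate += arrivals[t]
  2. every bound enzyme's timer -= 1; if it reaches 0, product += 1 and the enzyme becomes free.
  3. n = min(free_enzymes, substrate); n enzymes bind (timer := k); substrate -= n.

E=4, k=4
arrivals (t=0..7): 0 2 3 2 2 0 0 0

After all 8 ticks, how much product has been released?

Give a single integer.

t=0: arr=0 -> substrate=0 bound=0 product=0
t=1: arr=2 -> substrate=0 bound=2 product=0
t=2: arr=3 -> substrate=1 bound=4 product=0
t=3: arr=2 -> substrate=3 bound=4 product=0
t=4: arr=2 -> substrate=5 bound=4 product=0
t=5: arr=0 -> substrate=3 bound=4 product=2
t=6: arr=0 -> substrate=1 bound=4 product=4
t=7: arr=0 -> substrate=1 bound=4 product=4

Answer: 4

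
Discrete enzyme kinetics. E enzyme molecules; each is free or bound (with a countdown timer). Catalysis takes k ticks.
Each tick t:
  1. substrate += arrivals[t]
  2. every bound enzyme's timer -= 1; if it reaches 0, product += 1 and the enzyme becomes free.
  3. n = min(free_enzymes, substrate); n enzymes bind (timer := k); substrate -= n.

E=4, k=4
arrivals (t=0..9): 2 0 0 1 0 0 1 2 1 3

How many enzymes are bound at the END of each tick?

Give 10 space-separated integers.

t=0: arr=2 -> substrate=0 bound=2 product=0
t=1: arr=0 -> substrate=0 bound=2 product=0
t=2: arr=0 -> substrate=0 bound=2 product=0
t=3: arr=1 -> substrate=0 bound=3 product=0
t=4: arr=0 -> substrate=0 bound=1 product=2
t=5: arr=0 -> substrate=0 bound=1 product=2
t=6: arr=1 -> substrate=0 bound=2 product=2
t=7: arr=2 -> substrate=0 bound=3 product=3
t=8: arr=1 -> substrate=0 bound=4 product=3
t=9: arr=3 -> substrate=3 bound=4 product=3

Answer: 2 2 2 3 1 1 2 3 4 4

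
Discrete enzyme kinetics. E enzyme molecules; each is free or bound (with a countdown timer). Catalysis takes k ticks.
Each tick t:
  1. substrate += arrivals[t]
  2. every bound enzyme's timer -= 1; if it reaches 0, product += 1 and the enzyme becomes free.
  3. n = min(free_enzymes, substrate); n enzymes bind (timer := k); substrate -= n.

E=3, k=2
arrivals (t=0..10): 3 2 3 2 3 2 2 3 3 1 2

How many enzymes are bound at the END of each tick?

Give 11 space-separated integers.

t=0: arr=3 -> substrate=0 bound=3 product=0
t=1: arr=2 -> substrate=2 bound=3 product=0
t=2: arr=3 -> substrate=2 bound=3 product=3
t=3: arr=2 -> substrate=4 bound=3 product=3
t=4: arr=3 -> substrate=4 bound=3 product=6
t=5: arr=2 -> substrate=6 bound=3 product=6
t=6: arr=2 -> substrate=5 bound=3 product=9
t=7: arr=3 -> substrate=8 bound=3 product=9
t=8: arr=3 -> substrate=8 bound=3 product=12
t=9: arr=1 -> substrate=9 bound=3 product=12
t=10: arr=2 -> substrate=8 bound=3 product=15

Answer: 3 3 3 3 3 3 3 3 3 3 3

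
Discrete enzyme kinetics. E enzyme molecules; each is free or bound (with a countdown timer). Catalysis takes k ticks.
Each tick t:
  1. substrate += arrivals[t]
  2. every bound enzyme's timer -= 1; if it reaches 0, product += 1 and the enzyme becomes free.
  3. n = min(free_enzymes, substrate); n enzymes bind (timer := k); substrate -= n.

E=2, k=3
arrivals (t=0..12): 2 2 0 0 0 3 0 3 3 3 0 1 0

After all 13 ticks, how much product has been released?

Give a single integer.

t=0: arr=2 -> substrate=0 bound=2 product=0
t=1: arr=2 -> substrate=2 bound=2 product=0
t=2: arr=0 -> substrate=2 bound=2 product=0
t=3: arr=0 -> substrate=0 bound=2 product=2
t=4: arr=0 -> substrate=0 bound=2 product=2
t=5: arr=3 -> substrate=3 bound=2 product=2
t=6: arr=0 -> substrate=1 bound=2 product=4
t=7: arr=3 -> substrate=4 bound=2 product=4
t=8: arr=3 -> substrate=7 bound=2 product=4
t=9: arr=3 -> substrate=8 bound=2 product=6
t=10: arr=0 -> substrate=8 bound=2 product=6
t=11: arr=1 -> substrate=9 bound=2 product=6
t=12: arr=0 -> substrate=7 bound=2 product=8

Answer: 8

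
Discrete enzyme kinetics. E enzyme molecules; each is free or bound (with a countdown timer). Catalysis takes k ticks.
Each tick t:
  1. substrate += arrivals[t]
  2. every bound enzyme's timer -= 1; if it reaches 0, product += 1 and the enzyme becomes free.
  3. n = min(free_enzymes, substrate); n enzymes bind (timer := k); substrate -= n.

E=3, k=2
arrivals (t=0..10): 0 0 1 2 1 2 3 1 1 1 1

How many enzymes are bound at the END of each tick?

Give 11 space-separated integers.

Answer: 0 0 1 3 3 3 3 3 3 3 3

Derivation:
t=0: arr=0 -> substrate=0 bound=0 product=0
t=1: arr=0 -> substrate=0 bound=0 product=0
t=2: arr=1 -> substrate=0 bound=1 product=0
t=3: arr=2 -> substrate=0 bound=3 product=0
t=4: arr=1 -> substrate=0 bound=3 product=1
t=5: arr=2 -> substrate=0 bound=3 product=3
t=6: arr=3 -> substrate=2 bound=3 product=4
t=7: arr=1 -> substrate=1 bound=3 product=6
t=8: arr=1 -> substrate=1 bound=3 product=7
t=9: arr=1 -> substrate=0 bound=3 product=9
t=10: arr=1 -> substrate=0 bound=3 product=10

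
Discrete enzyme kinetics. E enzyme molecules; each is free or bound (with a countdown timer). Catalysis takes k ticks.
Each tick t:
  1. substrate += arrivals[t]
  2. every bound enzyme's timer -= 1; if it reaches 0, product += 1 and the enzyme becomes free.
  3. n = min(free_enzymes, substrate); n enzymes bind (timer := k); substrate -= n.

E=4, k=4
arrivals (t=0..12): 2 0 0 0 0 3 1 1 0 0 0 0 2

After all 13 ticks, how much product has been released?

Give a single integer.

t=0: arr=2 -> substrate=0 bound=2 product=0
t=1: arr=0 -> substrate=0 bound=2 product=0
t=2: arr=0 -> substrate=0 bound=2 product=0
t=3: arr=0 -> substrate=0 bound=2 product=0
t=4: arr=0 -> substrate=0 bound=0 product=2
t=5: arr=3 -> substrate=0 bound=3 product=2
t=6: arr=1 -> substrate=0 bound=4 product=2
t=7: arr=1 -> substrate=1 bound=4 product=2
t=8: arr=0 -> substrate=1 bound=4 product=2
t=9: arr=0 -> substrate=0 bound=2 product=5
t=10: arr=0 -> substrate=0 bound=1 product=6
t=11: arr=0 -> substrate=0 bound=1 product=6
t=12: arr=2 -> substrate=0 bound=3 product=6

Answer: 6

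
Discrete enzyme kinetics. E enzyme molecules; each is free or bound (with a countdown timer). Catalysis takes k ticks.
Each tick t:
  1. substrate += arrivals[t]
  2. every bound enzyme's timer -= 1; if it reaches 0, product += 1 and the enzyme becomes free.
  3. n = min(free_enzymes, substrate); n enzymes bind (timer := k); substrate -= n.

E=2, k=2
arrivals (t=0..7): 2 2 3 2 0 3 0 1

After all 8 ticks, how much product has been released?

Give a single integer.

t=0: arr=2 -> substrate=0 bound=2 product=0
t=1: arr=2 -> substrate=2 bound=2 product=0
t=2: arr=3 -> substrate=3 bound=2 product=2
t=3: arr=2 -> substrate=5 bound=2 product=2
t=4: arr=0 -> substrate=3 bound=2 product=4
t=5: arr=3 -> substrate=6 bound=2 product=4
t=6: arr=0 -> substrate=4 bound=2 product=6
t=7: arr=1 -> substrate=5 bound=2 product=6

Answer: 6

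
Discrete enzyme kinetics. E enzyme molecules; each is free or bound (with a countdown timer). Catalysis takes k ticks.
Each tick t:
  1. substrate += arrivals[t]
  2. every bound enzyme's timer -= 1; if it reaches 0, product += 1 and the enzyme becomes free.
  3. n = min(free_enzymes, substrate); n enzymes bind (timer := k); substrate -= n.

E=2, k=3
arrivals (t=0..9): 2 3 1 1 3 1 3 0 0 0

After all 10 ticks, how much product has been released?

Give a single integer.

Answer: 6

Derivation:
t=0: arr=2 -> substrate=0 bound=2 product=0
t=1: arr=3 -> substrate=3 bound=2 product=0
t=2: arr=1 -> substrate=4 bound=2 product=0
t=3: arr=1 -> substrate=3 bound=2 product=2
t=4: arr=3 -> substrate=6 bound=2 product=2
t=5: arr=1 -> substrate=7 bound=2 product=2
t=6: arr=3 -> substrate=8 bound=2 product=4
t=7: arr=0 -> substrate=8 bound=2 product=4
t=8: arr=0 -> substrate=8 bound=2 product=4
t=9: arr=0 -> substrate=6 bound=2 product=6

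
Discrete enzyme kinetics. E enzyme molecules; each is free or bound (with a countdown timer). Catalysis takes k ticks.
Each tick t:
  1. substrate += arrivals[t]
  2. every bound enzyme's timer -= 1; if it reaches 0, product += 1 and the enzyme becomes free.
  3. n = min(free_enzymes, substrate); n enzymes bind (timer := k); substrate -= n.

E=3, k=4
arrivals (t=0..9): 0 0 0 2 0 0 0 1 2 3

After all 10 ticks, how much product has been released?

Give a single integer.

t=0: arr=0 -> substrate=0 bound=0 product=0
t=1: arr=0 -> substrate=0 bound=0 product=0
t=2: arr=0 -> substrate=0 bound=0 product=0
t=3: arr=2 -> substrate=0 bound=2 product=0
t=4: arr=0 -> substrate=0 bound=2 product=0
t=5: arr=0 -> substrate=0 bound=2 product=0
t=6: arr=0 -> substrate=0 bound=2 product=0
t=7: arr=1 -> substrate=0 bound=1 product=2
t=8: arr=2 -> substrate=0 bound=3 product=2
t=9: arr=3 -> substrate=3 bound=3 product=2

Answer: 2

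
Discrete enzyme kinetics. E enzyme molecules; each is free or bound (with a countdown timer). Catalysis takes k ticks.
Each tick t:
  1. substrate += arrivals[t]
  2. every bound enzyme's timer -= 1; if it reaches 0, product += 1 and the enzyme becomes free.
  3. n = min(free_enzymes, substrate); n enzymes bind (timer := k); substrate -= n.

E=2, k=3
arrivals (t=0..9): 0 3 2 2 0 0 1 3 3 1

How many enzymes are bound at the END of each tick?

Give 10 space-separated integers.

Answer: 0 2 2 2 2 2 2 2 2 2

Derivation:
t=0: arr=0 -> substrate=0 bound=0 product=0
t=1: arr=3 -> substrate=1 bound=2 product=0
t=2: arr=2 -> substrate=3 bound=2 product=0
t=3: arr=2 -> substrate=5 bound=2 product=0
t=4: arr=0 -> substrate=3 bound=2 product=2
t=5: arr=0 -> substrate=3 bound=2 product=2
t=6: arr=1 -> substrate=4 bound=2 product=2
t=7: arr=3 -> substrate=5 bound=2 product=4
t=8: arr=3 -> substrate=8 bound=2 product=4
t=9: arr=1 -> substrate=9 bound=2 product=4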